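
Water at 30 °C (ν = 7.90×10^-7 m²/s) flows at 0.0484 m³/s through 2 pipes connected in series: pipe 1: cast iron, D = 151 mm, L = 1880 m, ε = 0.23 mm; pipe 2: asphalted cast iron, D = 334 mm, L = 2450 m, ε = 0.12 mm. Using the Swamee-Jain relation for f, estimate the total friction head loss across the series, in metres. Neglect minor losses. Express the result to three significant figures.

Pipe 1: V = 2.703 m/s, Re = 5.17×10^5, ε/D = 0.00152, f = 0.02236, h_1 = f(L/D)V²/2g = 103.6 m
Pipe 2: V = 0.5524 m/s, Re = 2.34×10^5, ε/D = 3.59×10^-4, f = 0.01787, h_2 = f(L/D)V²/2g = 2.038 m
Series → Q common, losses add: H = Σh = 105.7 m

H ≈ 106 m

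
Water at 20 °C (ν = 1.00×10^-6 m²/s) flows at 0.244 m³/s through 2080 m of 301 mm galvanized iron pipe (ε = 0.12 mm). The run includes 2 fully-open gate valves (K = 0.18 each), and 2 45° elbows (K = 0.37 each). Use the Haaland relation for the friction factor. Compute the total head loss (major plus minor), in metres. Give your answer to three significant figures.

V = 4Q/(πD²) = 3.429 m/s; V²/2g = 0.5993 m
Re = 1.03×10^6, ε/D = 3.99×10^-4 → f = 0.01642 (Haaland)
Major: h_f = f(L/D)·V²/2g = 0.01642·6910·0.5993 = 67.98 m
Minor: ΣK = 1.10; h_m = ΣK·V²/2g = 0.6592 m
Total H_L = 67.98 + 0.6592 = 68.64 m

H_L ≈ 68.6 m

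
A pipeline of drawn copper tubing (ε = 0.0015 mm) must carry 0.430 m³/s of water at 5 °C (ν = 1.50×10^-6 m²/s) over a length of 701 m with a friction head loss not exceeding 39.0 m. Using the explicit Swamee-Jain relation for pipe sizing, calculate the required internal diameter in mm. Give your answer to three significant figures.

Swamee-Jain (Type III): D = 0.66·[ε^1.25·(LQ²/(gh_f))^4.75 + ν·Q^9.4·(L/(gh_f))^5.2]^0.04
LQ²/(gh_f) = 0.3388; L/(gh_f) = 1.832
Term 1 = ε^1.25·(…)^4.75 = 3.07×10^-10; Term 2 = ν·Q^9.4·(…)^5.2 = 1.25×10^-8
D = 0.66·(3.07×10^-10 + 1.25×10^-8)^0.04 = 0.3191 m = 319 mm
Check: V = 5.38 m/s, Re = 1.14×10^6, f = 0.01148, h_f = 37.2 m ≈ 39.0 m ✓

D ≈ 319 mm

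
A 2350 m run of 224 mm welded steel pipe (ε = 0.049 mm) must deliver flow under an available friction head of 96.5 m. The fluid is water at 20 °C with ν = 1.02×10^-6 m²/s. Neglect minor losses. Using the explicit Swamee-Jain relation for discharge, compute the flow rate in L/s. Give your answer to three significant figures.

Swamee-Jain (Type II): Q = -0.965·√(gD⁵h_f/L)·ln[ε/(3.7D) + √(3.17ν²L/(gD³h_f))]
√(gD⁵h_f/L) = √(9.81·0.224⁵·96.5/2350) = 0.01507
ε/(3.7D) = 5.91×10^-5; √(3.17ν²L/(gD³h_f)) = 2.70×10^-5
Q = -0.965·0.01507·ln(8.611×10^-5) = 0.1361 m³/s
Check: V = 3.45 m/s, Re = 7.59×10^5, f = 0.01522, h_f = 97.1 m ≈ 96.5 m ✓

Q ≈ 136 L/s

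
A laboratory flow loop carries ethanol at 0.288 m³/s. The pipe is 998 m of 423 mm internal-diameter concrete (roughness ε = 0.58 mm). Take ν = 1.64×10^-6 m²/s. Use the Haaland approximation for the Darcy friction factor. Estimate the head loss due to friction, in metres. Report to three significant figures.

V = 4Q/(πD²) = 4·0.288/(π·0.423²) = 2.049 m/s
Re = VD/ν = 2.049·0.423/1.64×10^-6 = 5.29×10^5 → turbulent
ε/D = 0.58/423 = 0.00137
Haaland: f = 0.02168
h_f = f(L/D)V²/(2g) = 0.02168·(998/0.423)·2.049²/(2·9.81) = 10.95 m

h_f ≈ 10.9 m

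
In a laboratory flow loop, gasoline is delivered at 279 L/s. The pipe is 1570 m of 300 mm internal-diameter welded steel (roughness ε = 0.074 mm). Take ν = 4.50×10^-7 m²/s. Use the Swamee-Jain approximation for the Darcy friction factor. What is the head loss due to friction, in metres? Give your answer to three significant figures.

V = 4Q/(πD²) = 4·0.279/(π·0.300²) = 3.947 m/s
Re = VD/ν = 3.947·0.300/4.50×10^-7 = 2.63×10^6 → turbulent
ε/D = 0.074/300 = 2.47×10^-4
Swamee-Jain: f = 0.01474
h_f = f(L/D)V²/(2g) = 0.01474·(1570/0.300)·3.947²/(2·9.81) = 61.27 m

h_f ≈ 61.3 m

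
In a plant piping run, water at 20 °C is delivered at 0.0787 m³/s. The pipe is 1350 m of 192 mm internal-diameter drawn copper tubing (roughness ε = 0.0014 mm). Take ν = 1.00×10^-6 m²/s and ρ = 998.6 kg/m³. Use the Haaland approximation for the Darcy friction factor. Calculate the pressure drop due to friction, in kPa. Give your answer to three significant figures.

V = 4Q/(πD²) = 4·0.0787/(π·0.192²) = 2.718 m/s
Re = VD/ν = 2.718·0.192/1.00×10^-6 = 5.22×10^5 → turbulent
ε/D = 0.0014/192 = 7.29×10^-6
Haaland: f = 0.01305
h_f = f(L/D)V²/(2g) = 0.01305·(1350/0.192)·2.718²/(2·9.81) = 34.55 m
Δp = ρg·h_f = 998.6·9.81·34.55 = 338.4 kPa

Δp ≈ 338 kPa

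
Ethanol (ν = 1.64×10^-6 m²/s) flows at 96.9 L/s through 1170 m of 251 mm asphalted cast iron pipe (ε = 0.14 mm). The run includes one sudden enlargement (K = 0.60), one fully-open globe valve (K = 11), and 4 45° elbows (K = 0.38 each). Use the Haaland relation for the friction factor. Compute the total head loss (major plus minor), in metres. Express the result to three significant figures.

H_L ≈ 19.3 m

V = 4Q/(πD²) = 1.958 m/s; V²/2g = 0.1955 m
Re = 3.00×10^5, ε/D = 5.58×10^-4 → f = 0.01840 (Haaland)
Major: h_f = f(L/D)·V²/2g = 0.01840·4661·0.1955 = 16.77 m
Minor: ΣK = 13.1; h_m = ΣK·V²/2g = 2.565 m
Total H_L = 16.77 + 2.565 = 19.33 m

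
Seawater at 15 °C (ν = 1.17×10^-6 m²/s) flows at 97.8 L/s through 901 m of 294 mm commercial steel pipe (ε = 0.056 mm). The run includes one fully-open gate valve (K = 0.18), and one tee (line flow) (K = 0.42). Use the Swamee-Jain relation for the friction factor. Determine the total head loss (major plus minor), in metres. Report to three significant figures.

V = 4Q/(πD²) = 1.441 m/s; V²/2g = 0.1058 m
Re = 3.62×10^5, ε/D = 1.90×10^-4 → f = 0.01591 (Swamee-Jain)
Major: h_f = f(L/D)·V²/2g = 0.01591·3065·0.1058 = 5.156 m
Minor: ΣK = 0.600; h_m = ΣK·V²/2g = 0.06347 m
Total H_L = 5.156 + 0.06347 = 5.220 m

H_L ≈ 5.22 m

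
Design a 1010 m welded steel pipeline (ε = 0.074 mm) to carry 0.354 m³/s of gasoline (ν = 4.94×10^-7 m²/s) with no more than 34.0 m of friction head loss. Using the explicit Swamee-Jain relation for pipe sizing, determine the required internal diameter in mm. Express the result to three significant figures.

Swamee-Jain (Type III): D = 0.66·[ε^1.25·(LQ²/(gh_f))^4.75 + ν·Q^9.4·(L/(gh_f))^5.2]^0.04
LQ²/(gh_f) = 0.3795; L/(gh_f) = 3.028
Term 1 = ε^1.25·(…)^4.75 = 6.88×10^-8; Term 2 = ν·Q^9.4·(…)^5.2 = 9.05×10^-9
D = 0.66·(6.88×10^-8 + 9.05×10^-9)^0.04 = 0.3429 m = 343 mm
Check: V = 3.83 m/s, Re = 2.66×10^6, f = 0.01439, h_f = 31.7 m ≈ 34.0 m ✓

D ≈ 343 mm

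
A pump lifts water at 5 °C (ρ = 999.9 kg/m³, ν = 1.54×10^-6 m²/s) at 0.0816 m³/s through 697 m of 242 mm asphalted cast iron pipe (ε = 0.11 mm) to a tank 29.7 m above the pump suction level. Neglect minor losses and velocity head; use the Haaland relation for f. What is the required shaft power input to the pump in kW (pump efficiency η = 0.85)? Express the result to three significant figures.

V = 4Q/(πD²) = 1.774 m/s; Re = 2.79×10^5; ε/D = 4.55×10^-4; f = 0.01790
h_f = f(L/D)V²/2g = 8.269 m
Total head H = z + h_f = 29.7 + 8.269 = 37.97 m
P_hyd = ρgQH = 999.9·9.81·0.0816·37.97 = 30.39 kW
P_shaft = P_hyd/η = 30.39/0.85 = 35.75 kW

P_shaft ≈ 35.8 kW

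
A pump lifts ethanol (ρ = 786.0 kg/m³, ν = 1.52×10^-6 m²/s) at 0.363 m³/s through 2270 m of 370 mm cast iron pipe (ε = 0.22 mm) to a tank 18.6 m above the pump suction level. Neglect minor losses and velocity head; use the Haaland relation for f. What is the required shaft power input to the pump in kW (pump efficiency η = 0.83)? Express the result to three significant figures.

V = 4Q/(πD²) = 3.376 m/s; Re = 8.22×10^5; ε/D = 5.95×10^-4; f = 0.01787
h_f = f(L/D)V²/2g = 63.70 m
Total head H = z + h_f = 18.6 + 63.70 = 82.30 m
P_hyd = ρgQH = 786.0·9.81·0.363·82.30 = 230.3 kW
P_shaft = P_hyd/η = 230.3/0.83 = 277.5 kW

P_shaft ≈ 278 kW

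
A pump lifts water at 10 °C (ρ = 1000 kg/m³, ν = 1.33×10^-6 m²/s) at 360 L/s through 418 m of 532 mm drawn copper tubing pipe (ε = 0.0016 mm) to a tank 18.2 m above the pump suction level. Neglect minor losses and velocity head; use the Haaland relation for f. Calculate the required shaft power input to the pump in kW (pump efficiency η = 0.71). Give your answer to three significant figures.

V = 4Q/(πD²) = 1.620 m/s; Re = 6.48×10^5; ε/D = 3.01×10^-6; f = 0.01252
h_f = f(L/D)V²/2g = 1.315 m
Total head H = z + h_f = 18.2 + 1.315 = 19.51 m
P_hyd = ρgQH = 1000·9.81·0.360·19.51 = 68.92 kW
P_shaft = P_hyd/η = 68.92/0.71 = 97.07 kW

P_shaft ≈ 97.1 kW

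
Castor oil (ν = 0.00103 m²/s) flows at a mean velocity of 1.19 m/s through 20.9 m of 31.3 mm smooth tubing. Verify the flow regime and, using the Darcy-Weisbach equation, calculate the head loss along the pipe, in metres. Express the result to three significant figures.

h_f ≈ 85.3 m

Re = VD/ν = 1.19·0.03130/0.00103 = 36.2 → laminar (Re < 2300)
f = 64/Re = 1.770
h_f = f(L/D)V²/(2g) = 1.770·(20.9/0.03130)·1.19²/(2·9.81) = 85.29 m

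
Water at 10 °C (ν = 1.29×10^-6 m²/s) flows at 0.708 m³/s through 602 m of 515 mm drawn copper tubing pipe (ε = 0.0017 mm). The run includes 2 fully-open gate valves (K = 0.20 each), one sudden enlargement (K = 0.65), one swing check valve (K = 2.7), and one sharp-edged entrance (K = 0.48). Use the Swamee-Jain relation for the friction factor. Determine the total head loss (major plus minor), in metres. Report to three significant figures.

V = 4Q/(πD²) = 3.399 m/s; V²/2g = 0.5888 m
Re = 1.36×10^6, ε/D = 3.30×10^-6 → f = 0.01113 (Swamee-Jain)
Major: h_f = f(L/D)·V²/2g = 0.01113·1169·0.5888 = 7.663 m
Minor: ΣK = 4.23; h_m = ΣK·V²/2g = 2.491 m
Total H_L = 7.663 + 2.491 = 10.15 m

H_L ≈ 10.2 m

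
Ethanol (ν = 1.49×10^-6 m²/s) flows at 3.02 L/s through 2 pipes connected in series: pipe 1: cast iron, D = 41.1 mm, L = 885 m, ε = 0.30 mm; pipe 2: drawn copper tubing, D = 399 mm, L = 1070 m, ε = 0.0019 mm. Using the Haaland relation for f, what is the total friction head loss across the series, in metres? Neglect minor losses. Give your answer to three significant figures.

H ≈ 201 m

Pipe 1: V = 2.276 m/s, Re = 6.28×10^4, ε/D = 0.00730, f = 0.03530, h_1 = f(L/D)V²/2g = 200.7 m
Pipe 2: V = 0.02415 m/s, Re = 6470, ε/D = 4.76×10^-6, f = 0.03495, h_2 = f(L/D)V²/2g = 0.002787 m
Series → Q common, losses add: H = Σh = 200.7 m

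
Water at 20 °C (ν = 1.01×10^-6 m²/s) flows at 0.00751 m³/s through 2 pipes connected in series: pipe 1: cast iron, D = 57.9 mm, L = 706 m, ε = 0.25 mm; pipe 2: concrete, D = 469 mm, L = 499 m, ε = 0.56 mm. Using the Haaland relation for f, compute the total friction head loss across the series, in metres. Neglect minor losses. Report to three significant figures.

Pipe 1: V = 2.852 m/s, Re = 1.64×10^5, ε/D = 0.00432, f = 0.02970, h_1 = f(L/D)V²/2g = 150.2 m
Pipe 2: V = 0.04347 m/s, Re = 2.02×10^4, ε/D = 0.00119, f = 0.02795, h_2 = f(L/D)V²/2g = 0.002864 m
Series → Q common, losses add: H = Σh = 150.2 m

H ≈ 150 m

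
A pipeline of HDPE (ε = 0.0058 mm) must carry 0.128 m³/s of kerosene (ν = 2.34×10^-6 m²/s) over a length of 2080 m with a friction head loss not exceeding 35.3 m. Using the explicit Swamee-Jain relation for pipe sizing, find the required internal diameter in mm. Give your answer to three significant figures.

D ≈ 264 mm

Swamee-Jain (Type III): D = 0.66·[ε^1.25·(LQ²/(gh_f))^4.75 + ν·Q^9.4·(L/(gh_f))^5.2]^0.04
LQ²/(gh_f) = 0.09841; L/(gh_f) = 6.006
Term 1 = ε^1.25·(…)^4.75 = 4.69×10^-12; Term 2 = ν·Q^9.4·(…)^5.2 = 1.06×10^-10
D = 0.66·(4.69×10^-12 + 1.06×10^-10)^0.04 = 0.2638 m = 264 mm
Check: V = 2.34 m/s, Re = 2.64×10^5, f = 0.01496, h_f = 33.0 m ≈ 35.3 m ✓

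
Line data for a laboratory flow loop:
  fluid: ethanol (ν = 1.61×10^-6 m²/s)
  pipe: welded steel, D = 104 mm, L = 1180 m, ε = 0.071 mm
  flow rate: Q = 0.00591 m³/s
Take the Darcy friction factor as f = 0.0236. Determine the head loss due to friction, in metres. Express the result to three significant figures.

V = 4Q/(πD²) = 4·0.00591/(π·0.104²) = 0.6957 m/s
h_f = f(L/D)V²/(2g) = 0.02360·(1180/0.104)·0.6957²/(2·9.81) = 6.606 m

h_f ≈ 6.61 m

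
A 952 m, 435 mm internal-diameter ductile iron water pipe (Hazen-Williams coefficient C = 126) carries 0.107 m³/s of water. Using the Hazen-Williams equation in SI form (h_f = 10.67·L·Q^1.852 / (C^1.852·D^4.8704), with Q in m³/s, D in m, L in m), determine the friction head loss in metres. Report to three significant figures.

h_f = 10.67·952·0.107^1.852 / (126^1.852·0.435^4.8704) = 1.202 m

h_f ≈ 1.20 m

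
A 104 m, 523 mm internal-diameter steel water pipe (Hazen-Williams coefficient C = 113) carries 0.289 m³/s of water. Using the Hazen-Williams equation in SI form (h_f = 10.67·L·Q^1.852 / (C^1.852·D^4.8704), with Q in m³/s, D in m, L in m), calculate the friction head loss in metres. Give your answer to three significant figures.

h_f = 10.67·104·0.289^1.852 / (113^1.852·0.523^4.8704) = 0.4126 m

h_f ≈ 0.413 m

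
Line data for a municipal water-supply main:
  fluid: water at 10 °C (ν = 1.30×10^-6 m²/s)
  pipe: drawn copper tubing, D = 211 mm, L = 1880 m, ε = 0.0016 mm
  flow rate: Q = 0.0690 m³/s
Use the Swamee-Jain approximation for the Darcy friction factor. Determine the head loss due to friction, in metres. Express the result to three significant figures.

V = 4Q/(πD²) = 4·0.0690/(π·0.211²) = 1.973 m/s
Re = VD/ν = 1.973·0.211/1.30×10^-6 = 3.20×10^5 → turbulent
ε/D = 0.0016/211 = 7.58×10^-6
Swamee-Jain: f = 0.01429
h_f = f(L/D)V²/(2g) = 0.01429·(1880/0.211)·1.973²/(2·9.81) = 25.27 m

h_f ≈ 25.3 m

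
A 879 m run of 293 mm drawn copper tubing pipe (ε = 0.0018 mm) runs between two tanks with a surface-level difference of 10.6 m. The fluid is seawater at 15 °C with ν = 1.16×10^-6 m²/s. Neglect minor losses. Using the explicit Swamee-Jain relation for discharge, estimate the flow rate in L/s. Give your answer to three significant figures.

Q ≈ 156 L/s

Swamee-Jain (Type II): Q = -0.965·√(gD⁵h_f/L)·ln[ε/(3.7D) + √(3.17ν²L/(gD³h_f))]
√(gD⁵h_f/L) = √(9.81·0.293⁵·10.6/879) = 0.01598
ε/(3.7D) = 1.66×10^-6; √(3.17ν²L/(gD³h_f)) = 3.79×10^-5
Q = -0.965·0.01598·ln(3.952×10^-5) = 0.1564 m³/s
Check: V = 2.32 m/s, Re = 5.86×10^5, f = 0.01284, h_f = 10.6 m ≈ 10.6 m ✓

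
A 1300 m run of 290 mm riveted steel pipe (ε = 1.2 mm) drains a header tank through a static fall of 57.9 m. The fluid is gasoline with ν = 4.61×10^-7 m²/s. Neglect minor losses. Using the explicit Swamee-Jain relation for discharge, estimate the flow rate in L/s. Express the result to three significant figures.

Q ≈ 196 L/s

Swamee-Jain (Type II): Q = -0.965·√(gD⁵h_f/L)·ln[ε/(3.7D) + √(3.17ν²L/(gD³h_f))]
√(gD⁵h_f/L) = √(9.81·0.290⁵·57.9/1300) = 0.02994
ε/(3.7D) = 0.00112; √(3.17ν²L/(gD³h_f)) = 7.95×10^-6
Q = -0.965·0.02994·ln(0.001126) = 0.1961 m³/s
Check: V = 2.97 m/s, Re = 1.87×10^6, f = 0.02880, h_f = 58.0 m ≈ 57.9 m ✓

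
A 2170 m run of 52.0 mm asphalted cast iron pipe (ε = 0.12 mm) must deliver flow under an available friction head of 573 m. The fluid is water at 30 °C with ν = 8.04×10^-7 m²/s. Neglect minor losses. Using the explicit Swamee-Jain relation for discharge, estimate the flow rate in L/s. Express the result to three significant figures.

Swamee-Jain (Type II): Q = -0.965·√(gD⁵h_f/L)·ln[ε/(3.7D) + √(3.17ν²L/(gD³h_f))]
√(gD⁵h_f/L) = √(9.81·0.0520⁵·573/2170) = 9.924×10^-4
ε/(3.7D) = 6.24×10^-4; √(3.17ν²L/(gD³h_f)) = 7.50×10^-5
Q = -0.965·9.924×10^-4·ln(6.987×10^-4) = 0.006959 m³/s
Check: V = 3.28 m/s, Re = 2.12×10^5, f = 0.02527, h_f = 577 m ≈ 573 m ✓

Q ≈ 6.96 L/s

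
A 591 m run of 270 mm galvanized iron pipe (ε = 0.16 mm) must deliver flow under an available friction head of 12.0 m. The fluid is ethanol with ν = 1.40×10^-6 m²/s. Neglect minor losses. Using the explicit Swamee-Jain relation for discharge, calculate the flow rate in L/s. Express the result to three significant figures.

Q ≈ 139 L/s

Swamee-Jain (Type II): Q = -0.965·√(gD⁵h_f/L)·ln[ε/(3.7D) + √(3.17ν²L/(gD³h_f))]
√(gD⁵h_f/L) = √(9.81·0.270⁵·12.0/591) = 0.01691
ε/(3.7D) = 1.60×10^-4; √(3.17ν²L/(gD³h_f)) = 3.98×10^-5
Q = -0.965·0.01691·ln(2.000×10^-4) = 0.1390 m³/s
Check: V = 2.43 m/s, Re = 4.68×10^5, f = 0.01839, h_f = 12.1 m ≈ 12.0 m ✓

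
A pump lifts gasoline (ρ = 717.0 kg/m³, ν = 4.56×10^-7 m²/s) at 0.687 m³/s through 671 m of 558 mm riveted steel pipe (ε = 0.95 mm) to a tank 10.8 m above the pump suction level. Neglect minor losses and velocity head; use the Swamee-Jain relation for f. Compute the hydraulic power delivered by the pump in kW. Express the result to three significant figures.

V = 4Q/(πD²) = 2.809 m/s; Re = 3.44×10^6; ε/D = 0.00170; f = 0.02254
h_f = f(L/D)V²/2g = 10.90 m
Total head H = z + h_f = 10.8 + 10.90 = 21.70 m
P_hyd = ρgQH = 717.0·9.81·0.687·21.70 = 104.9 kW

P_hyd ≈ 105 kW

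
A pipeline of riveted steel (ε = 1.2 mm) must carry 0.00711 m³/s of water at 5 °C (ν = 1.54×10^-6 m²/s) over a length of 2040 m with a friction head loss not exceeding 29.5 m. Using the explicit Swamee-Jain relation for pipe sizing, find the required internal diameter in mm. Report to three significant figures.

D ≈ 104 mm

Swamee-Jain (Type III): D = 0.66·[ε^1.25·(LQ²/(gh_f))^4.75 + ν·Q^9.4·(L/(gh_f))^5.2]^0.04
LQ²/(gh_f) = 3.564×10^-4; L/(gh_f) = 7.049
Term 1 = ε^1.25·(…)^4.75 = 9.34×10^-21; Term 2 = ν·Q^9.4·(…)^5.2 = 2.54×10^-22
D = 0.66·(9.34×10^-21 + 2.54×10^-22)^0.04 = 0.1044 m = 104 mm
Check: V = 0.830 m/s, Re = 5.63×10^4, f = 0.04107, h_f = 28.2 m ≈ 29.5 m ✓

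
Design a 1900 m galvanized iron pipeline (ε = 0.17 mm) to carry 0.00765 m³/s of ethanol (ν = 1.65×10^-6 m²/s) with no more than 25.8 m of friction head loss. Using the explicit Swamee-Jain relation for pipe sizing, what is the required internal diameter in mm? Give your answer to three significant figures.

Swamee-Jain (Type III): D = 0.66·[ε^1.25·(LQ²/(gh_f))^4.75 + ν·Q^9.4·(L/(gh_f))^5.2]^0.04
LQ²/(gh_f) = 4.393×10^-4; L/(gh_f) = 7.507
Term 1 = ε^1.25·(…)^4.75 = 2.19×10^-21; Term 2 = ν·Q^9.4·(…)^5.2 = 7.52×10^-22
D = 0.66·(2.19×10^-21 + 7.52×10^-22)^0.04 = 0.09961 m = 99.6 mm
Check: V = 0.982 m/s, Re = 5.93×10^4, f = 0.02562, h_f = 24.0 m ≈ 25.8 m ✓

D ≈ 99.6 mm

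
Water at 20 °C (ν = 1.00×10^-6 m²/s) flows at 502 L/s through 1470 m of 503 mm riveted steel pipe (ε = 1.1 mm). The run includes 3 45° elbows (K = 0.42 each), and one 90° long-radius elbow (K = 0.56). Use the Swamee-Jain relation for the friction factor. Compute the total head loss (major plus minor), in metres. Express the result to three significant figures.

H_L ≈ 23.6 m

V = 4Q/(πD²) = 2.526 m/s; V²/2g = 0.3253 m
Re = 1.27×10^6, ε/D = 0.00219 → f = 0.02419 (Swamee-Jain)
Major: h_f = f(L/D)·V²/2g = 0.02419·2922·0.3253 = 22.99 m
Minor: ΣK = 1.82; h_m = ΣK·V²/2g = 0.5920 m
Total H_L = 22.99 + 0.5920 = 23.58 m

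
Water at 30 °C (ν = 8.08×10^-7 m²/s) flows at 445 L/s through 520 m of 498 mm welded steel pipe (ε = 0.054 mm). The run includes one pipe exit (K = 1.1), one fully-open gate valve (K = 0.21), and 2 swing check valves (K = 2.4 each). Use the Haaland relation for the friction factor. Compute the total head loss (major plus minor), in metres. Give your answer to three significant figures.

H_L ≈ 5.27 m

V = 4Q/(πD²) = 2.285 m/s; V²/2g = 0.2660 m
Re = 1.41×10^6, ε/D = 1.08×10^-4 → f = 0.01313 (Haaland)
Major: h_f = f(L/D)·V²/2g = 0.01313·1044·0.2660 = 3.648 m
Minor: ΣK = 6.11; h_m = ΣK·V²/2g = 1.625 m
Total H_L = 3.648 + 1.625 = 5.273 m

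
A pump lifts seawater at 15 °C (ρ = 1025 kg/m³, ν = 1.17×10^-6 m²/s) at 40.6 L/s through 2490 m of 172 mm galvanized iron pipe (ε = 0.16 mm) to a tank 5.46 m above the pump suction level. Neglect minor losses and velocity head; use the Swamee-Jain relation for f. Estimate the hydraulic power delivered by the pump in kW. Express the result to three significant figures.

V = 4Q/(πD²) = 1.747 m/s; Re = 2.57×10^5; ε/D = 9.30×10^-4; f = 0.02061
h_f = f(L/D)V²/2g = 46.43 m
Total head H = z + h_f = 5.46 + 46.43 = 51.89 m
P_hyd = ρgQH = 1025·9.81·0.0406·51.89 = 21.19 kW

P_hyd ≈ 21.2 kW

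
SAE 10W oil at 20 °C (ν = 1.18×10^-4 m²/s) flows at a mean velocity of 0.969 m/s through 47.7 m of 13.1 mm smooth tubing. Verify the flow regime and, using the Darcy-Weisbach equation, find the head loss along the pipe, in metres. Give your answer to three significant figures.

Re = VD/ν = 0.969·0.01310/1.18×10^-4 = 108 → laminar (Re < 2300)
f = 64/Re = 0.5949
h_f = f(L/D)V²/(2g) = 0.5949·(47.7/0.01310)·0.969²/(2·9.81) = 103.7 m

h_f ≈ 104 m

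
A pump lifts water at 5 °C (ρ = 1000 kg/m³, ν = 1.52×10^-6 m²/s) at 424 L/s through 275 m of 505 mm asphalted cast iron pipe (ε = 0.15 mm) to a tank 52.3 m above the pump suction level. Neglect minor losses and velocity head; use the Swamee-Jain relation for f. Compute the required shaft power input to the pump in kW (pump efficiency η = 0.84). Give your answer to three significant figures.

P_shaft ≈ 269 kW

V = 4Q/(πD²) = 2.117 m/s; Re = 7.03×10^5; ε/D = 2.97×10^-4; f = 0.01601
h_f = f(L/D)V²/2g = 1.991 m
Total head H = z + h_f = 52.3 + 1.991 = 54.29 m
P_hyd = ρgQH = 1000·9.81·0.424·54.29 = 225.8 kW
P_shaft = P_hyd/η = 225.8/0.84 = 268.8 kW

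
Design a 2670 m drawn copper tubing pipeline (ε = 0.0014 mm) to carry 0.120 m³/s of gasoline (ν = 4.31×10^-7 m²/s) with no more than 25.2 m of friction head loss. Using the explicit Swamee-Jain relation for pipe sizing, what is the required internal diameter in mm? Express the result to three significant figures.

Swamee-Jain (Type III): D = 0.66·[ε^1.25·(LQ²/(gh_f))^4.75 + ν·Q^9.4·(L/(gh_f))^5.2]^0.04
LQ²/(gh_f) = 0.1555; L/(gh_f) = 10.80
Term 1 = ε^1.25·(…)^4.75 = 6.98×10^-12; Term 2 = ν·Q^9.4·(…)^5.2 = 2.25×10^-10
D = 0.66·(6.98×10^-12 + 2.25×10^-10)^0.04 = 0.2718 m = 272 mm
Check: V = 2.07 m/s, Re = 1.30×10^6, f = 0.01126, h_f = 24.1 m ≈ 25.2 m ✓

D ≈ 272 mm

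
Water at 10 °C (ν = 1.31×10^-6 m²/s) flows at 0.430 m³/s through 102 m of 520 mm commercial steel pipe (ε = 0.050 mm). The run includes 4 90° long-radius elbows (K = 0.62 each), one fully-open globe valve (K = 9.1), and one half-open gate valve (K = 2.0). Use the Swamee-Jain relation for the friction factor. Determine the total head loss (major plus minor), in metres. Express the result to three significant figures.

H_L ≈ 3.40 m

V = 4Q/(πD²) = 2.025 m/s; V²/2g = 0.2090 m
Re = 8.04×10^5, ε/D = 9.62×10^-5 → f = 0.01372 (Swamee-Jain)
Major: h_f = f(L/D)·V²/2g = 0.01372·196.2·0.2090 = 0.5622 m
Minor: ΣK = 13.6; h_m = ΣK·V²/2g = 2.838 m
Total H_L = 0.5622 + 2.838 = 3.400 m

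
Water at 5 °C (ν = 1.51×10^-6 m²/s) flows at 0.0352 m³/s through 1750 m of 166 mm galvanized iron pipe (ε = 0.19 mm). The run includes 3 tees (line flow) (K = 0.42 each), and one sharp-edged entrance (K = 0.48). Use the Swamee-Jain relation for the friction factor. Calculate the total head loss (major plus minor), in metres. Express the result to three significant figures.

H_L ≈ 31.3 m

V = 4Q/(πD²) = 1.626 m/s; V²/2g = 0.1348 m
Re = 1.79×10^5, ε/D = 0.00114 → f = 0.02188 (Swamee-Jain)
Major: h_f = f(L/D)·V²/2g = 0.02188·10542·0.1348 = 31.10 m
Minor: ΣK = 1.74; h_m = ΣK·V²/2g = 0.2346 m
Total H_L = 31.10 + 0.2346 = 31.34 m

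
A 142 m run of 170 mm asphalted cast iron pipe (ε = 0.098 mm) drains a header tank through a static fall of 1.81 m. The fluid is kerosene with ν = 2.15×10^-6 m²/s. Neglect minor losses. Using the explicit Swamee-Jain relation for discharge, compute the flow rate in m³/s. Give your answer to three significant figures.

Q ≈ 0.0328 m³/s

Swamee-Jain (Type II): Q = -0.965·√(gD⁵h_f/L)·ln[ε/(3.7D) + √(3.17ν²L/(gD³h_f))]
√(gD⁵h_f/L) = √(9.81·0.170⁵·1.81/142) = 0.004214
ε/(3.7D) = 1.56×10^-4; √(3.17ν²L/(gD³h_f)) = 1.54×10^-4
Q = -0.965·0.004214·ln(3.102×10^-4) = 0.03285 m³/s
Check: V = 1.45 m/s, Re = 1.14×10^5, f = 0.02041, h_f = 1.82 m ≈ 1.81 m ✓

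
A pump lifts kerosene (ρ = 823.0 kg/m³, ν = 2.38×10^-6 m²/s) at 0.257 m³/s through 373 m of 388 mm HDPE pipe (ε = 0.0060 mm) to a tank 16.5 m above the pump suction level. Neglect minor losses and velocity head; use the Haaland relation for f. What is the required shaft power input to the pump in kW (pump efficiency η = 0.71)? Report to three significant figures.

V = 4Q/(πD²) = 2.174 m/s; Re = 3.54×10^5; ε/D = 1.55×10^-5; f = 0.01405
h_f = f(L/D)V²/2g = 3.252 m
Total head H = z + h_f = 16.5 + 3.252 = 19.75 m
P_hyd = ρgQH = 823.0·9.81·0.257·19.75 = 40.98 kW
P_shaft = P_hyd/η = 40.98/0.71 = 57.72 kW

P_shaft ≈ 57.7 kW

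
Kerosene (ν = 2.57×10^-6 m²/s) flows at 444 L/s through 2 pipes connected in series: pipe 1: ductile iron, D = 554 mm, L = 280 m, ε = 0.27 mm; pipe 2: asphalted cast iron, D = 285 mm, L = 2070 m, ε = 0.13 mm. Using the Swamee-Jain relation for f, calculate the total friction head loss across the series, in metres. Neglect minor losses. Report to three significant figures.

H ≈ 309 m

Pipe 1: V = 1.842 m/s, Re = 3.97×10^5, ε/D = 4.87×10^-4, f = 0.01792, h_1 = f(L/D)V²/2g = 1.566 m
Pipe 2: V = 6.960 m/s, Re = 7.72×10^5, ε/D = 4.56×10^-4, f = 0.01715, h_2 = f(L/D)V²/2g = 307.6 m
Series → Q common, losses add: H = Σh = 309.1 m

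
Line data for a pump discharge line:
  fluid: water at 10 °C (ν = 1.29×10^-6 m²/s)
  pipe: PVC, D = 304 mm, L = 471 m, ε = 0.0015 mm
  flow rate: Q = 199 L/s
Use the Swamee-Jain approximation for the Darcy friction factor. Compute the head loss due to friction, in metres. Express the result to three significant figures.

h_f ≈ 7.48 m

V = 4Q/(πD²) = 4·0.199/(π·0.304²) = 2.742 m/s
Re = VD/ν = 2.742·0.304/1.29×10^-6 = 6.46×10^5 → turbulent
ε/D = 0.0015/304 = 4.93×10^-6
Swamee-Jain: f = 0.01260
h_f = f(L/D)V²/(2g) = 0.01260·(471/0.304)·2.742²/(2·9.81) = 7.482 m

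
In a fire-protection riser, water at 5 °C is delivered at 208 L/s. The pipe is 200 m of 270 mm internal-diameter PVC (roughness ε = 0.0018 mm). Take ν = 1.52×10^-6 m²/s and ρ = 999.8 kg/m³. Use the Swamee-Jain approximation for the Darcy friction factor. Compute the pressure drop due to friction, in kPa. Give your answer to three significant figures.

V = 4Q/(πD²) = 4·0.208/(π·0.270²) = 3.633 m/s
Re = VD/ν = 3.633·0.270/1.52×10^-6 = 6.45×10^5 → turbulent
ε/D = 0.0018/270 = 6.67×10^-6
Swamee-Jain: f = 0.01264
h_f = f(L/D)V²/(2g) = 0.01264·(200/0.270)·3.633²/(2·9.81) = 6.298 m
Δp = ρg·h_f = 999.8·9.81·6.298 = 61.77 kPa

Δp ≈ 61.8 kPa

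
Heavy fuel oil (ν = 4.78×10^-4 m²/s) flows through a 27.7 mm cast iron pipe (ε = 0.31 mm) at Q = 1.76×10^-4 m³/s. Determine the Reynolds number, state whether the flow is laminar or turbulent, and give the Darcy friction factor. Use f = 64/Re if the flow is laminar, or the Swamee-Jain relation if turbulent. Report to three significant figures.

V = 4Q/(πD²) = 0.2921 m/s
Re = VD/ν = 0.2921·0.0277/4.78×10^-4 = 16.9
Re < 2300 → laminar → f = 64/Re = 3.782

Re ≈ 16.9; laminar; f = 64/Re ≈ 3.78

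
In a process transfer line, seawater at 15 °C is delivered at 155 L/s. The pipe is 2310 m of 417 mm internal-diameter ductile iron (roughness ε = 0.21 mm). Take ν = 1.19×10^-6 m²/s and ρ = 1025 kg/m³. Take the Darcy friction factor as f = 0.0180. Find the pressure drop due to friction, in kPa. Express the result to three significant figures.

Δp ≈ 65.8 kPa

V = 4Q/(πD²) = 4·0.155/(π·0.417²) = 1.135 m/s
h_f = f(L/D)V²/(2g) = 0.01800·(2310/0.417)·1.135²/(2·9.81) = 6.546 m
Δp = ρg·h_f = 1025·9.81·6.546 = 65.82 kPa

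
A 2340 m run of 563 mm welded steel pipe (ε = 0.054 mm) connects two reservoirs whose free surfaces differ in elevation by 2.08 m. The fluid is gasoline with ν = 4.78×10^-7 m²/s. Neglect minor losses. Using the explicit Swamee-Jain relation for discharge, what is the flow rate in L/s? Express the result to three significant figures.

Swamee-Jain (Type II): Q = -0.965·√(gD⁵h_f/L)·ln[ε/(3.7D) + √(3.17ν²L/(gD³h_f))]
√(gD⁵h_f/L) = √(9.81·0.563⁵·2.08/2340) = 0.02221
ε/(3.7D) = 2.59×10^-5; √(3.17ν²L/(gD³h_f)) = 2.16×10^-5
Q = -0.965·0.02221·ln(4.750×10^-5) = 0.2133 m³/s
Check: V = 0.857 m/s, Re = 1.01×10^6, f = 0.01344, h_f = 2.09 m ≈ 2.08 m ✓

Q ≈ 213 L/s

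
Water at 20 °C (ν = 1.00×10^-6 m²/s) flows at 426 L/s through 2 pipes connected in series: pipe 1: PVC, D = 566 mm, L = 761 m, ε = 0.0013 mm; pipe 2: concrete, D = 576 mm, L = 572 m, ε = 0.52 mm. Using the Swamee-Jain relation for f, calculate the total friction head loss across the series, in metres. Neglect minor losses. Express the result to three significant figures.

Pipe 1: V = 1.693 m/s, Re = 9.58×10^5, ε/D = 2.30×10^-6, f = 0.01175, h_1 = f(L/D)V²/2g = 2.308 m
Pipe 2: V = 1.635 m/s, Re = 9.42×10^5, ε/D = 9.03×10^-4, f = 0.01960, h_2 = f(L/D)V²/2g = 2.651 m
Series → Q common, losses add: H = Σh = 4.959 m

H ≈ 4.96 m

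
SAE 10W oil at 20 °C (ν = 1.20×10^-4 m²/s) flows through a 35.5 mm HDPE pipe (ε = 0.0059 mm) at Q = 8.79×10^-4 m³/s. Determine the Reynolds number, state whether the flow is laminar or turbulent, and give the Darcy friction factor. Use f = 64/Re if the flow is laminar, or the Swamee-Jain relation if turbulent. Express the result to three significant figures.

V = 4Q/(πD²) = 0.8881 m/s
Re = VD/ν = 0.8881·0.0355/1.20×10^-4 = 263
Re < 2300 → laminar → f = 64/Re = 0.2436

Re ≈ 263; laminar; f = 64/Re ≈ 0.244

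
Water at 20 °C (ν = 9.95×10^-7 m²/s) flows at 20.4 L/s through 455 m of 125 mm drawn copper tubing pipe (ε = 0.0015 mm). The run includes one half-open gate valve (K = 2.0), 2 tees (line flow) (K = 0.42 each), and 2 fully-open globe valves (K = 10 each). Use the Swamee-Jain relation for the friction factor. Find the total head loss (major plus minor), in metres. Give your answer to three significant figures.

H_L ≈ 11.2 m

V = 4Q/(πD²) = 1.662 m/s; V²/2g = 0.1408 m
Re = 2.09×10^5, ε/D = 1.20×10^-5 → f = 0.01552 (Swamee-Jain)
Major: h_f = f(L/D)·V²/2g = 0.01552·3640·0.1408 = 7.954 m
Minor: ΣK = 22.8; h_m = ΣK·V²/2g = 3.217 m
Total H_L = 7.954 + 3.217 = 11.17 m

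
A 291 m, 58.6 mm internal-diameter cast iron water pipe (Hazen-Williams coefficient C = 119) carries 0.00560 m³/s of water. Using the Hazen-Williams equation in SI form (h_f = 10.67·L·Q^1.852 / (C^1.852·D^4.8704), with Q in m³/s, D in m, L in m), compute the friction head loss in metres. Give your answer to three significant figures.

h_f ≈ 30.1 m

h_f = 10.67·291·0.00560^1.852 / (119^1.852·0.0586^4.8704) = 30.10 m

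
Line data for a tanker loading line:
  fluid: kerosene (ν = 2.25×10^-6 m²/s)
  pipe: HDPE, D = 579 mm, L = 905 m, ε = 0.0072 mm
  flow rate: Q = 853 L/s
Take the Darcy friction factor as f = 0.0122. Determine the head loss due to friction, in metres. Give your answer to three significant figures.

h_f ≈ 10.2 m

V = 4Q/(πD²) = 4·0.853/(π·0.579²) = 3.240 m/s
h_f = f(L/D)V²/(2g) = 0.01220·(905/0.579)·3.240²/(2·9.81) = 10.20 m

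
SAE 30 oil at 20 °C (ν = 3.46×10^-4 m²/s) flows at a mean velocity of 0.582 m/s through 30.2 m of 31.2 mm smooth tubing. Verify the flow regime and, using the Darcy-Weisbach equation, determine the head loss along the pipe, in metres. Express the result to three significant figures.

Re = VD/ν = 0.582·0.03120/3.46×10^-4 = 52.5 → laminar (Re < 2300)
f = 64/Re = 1.219
h_f = f(L/D)V²/(2g) = 1.219·(30.2/0.03120)·0.582²/(2·9.81) = 20.38 m

h_f ≈ 20.4 m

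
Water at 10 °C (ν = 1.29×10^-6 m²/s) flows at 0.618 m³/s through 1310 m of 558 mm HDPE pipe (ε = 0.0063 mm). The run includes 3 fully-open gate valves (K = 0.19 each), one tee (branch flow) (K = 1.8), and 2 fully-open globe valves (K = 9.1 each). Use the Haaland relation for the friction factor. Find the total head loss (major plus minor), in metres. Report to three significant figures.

H_L ≈ 15.6 m

V = 4Q/(πD²) = 2.527 m/s; V²/2g = 0.3255 m
Re = 1.09×10^6, ε/D = 1.13×10^-5 → f = 0.01163 (Haaland)
Major: h_f = f(L/D)·V²/2g = 0.01163·2348·0.3255 = 8.890 m
Minor: ΣK = 20.6; h_m = ΣK·V²/2g = 6.696 m
Total H_L = 8.890 + 6.696 = 15.59 m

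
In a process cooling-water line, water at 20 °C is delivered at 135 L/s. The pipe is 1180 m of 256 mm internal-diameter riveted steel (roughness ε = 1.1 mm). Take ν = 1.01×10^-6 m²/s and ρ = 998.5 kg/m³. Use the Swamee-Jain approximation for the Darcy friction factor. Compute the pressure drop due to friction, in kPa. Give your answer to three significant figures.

V = 4Q/(πD²) = 4·0.135/(π·0.256²) = 2.623 m/s
Re = VD/ν = 2.623·0.256/1.01×10^-6 = 6.65×10^5 → turbulent
ε/D = 1.1/256 = 0.00430
Swamee-Jain: f = 0.02926
h_f = f(L/D)V²/(2g) = 0.02926·(1180/0.256)·2.623²/(2·9.81) = 47.29 m
Δp = ρg·h_f = 998.5·9.81·47.29 = 463.2 kPa

Δp ≈ 463 kPa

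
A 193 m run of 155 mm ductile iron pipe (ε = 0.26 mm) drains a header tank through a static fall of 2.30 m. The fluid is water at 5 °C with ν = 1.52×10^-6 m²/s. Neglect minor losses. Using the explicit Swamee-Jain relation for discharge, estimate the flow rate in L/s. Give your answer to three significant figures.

Swamee-Jain (Type II): Q = -0.965·√(gD⁵h_f/L)·ln[ε/(3.7D) + √(3.17ν²L/(gD³h_f))]
√(gD⁵h_f/L) = √(9.81·0.155⁵·2.30/193) = 0.003234
ε/(3.7D) = 4.53×10^-4; √(3.17ν²L/(gD³h_f)) = 1.30×10^-4
Q = -0.965·0.003234·ln(5.831×10^-4) = 0.02324 m³/s
Check: V = 1.23 m/s, Re = 1.26×10^5, f = 0.02410, h_f = 2.32 m ≈ 2.30 m ✓

Q ≈ 23.2 L/s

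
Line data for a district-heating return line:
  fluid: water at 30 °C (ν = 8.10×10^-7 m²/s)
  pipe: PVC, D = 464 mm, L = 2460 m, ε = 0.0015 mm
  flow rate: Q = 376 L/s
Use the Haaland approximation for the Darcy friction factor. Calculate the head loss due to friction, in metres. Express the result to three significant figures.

h_f ≈ 15.0 m

V = 4Q/(πD²) = 4·0.376/(π·0.464²) = 2.224 m/s
Re = VD/ν = 2.224·0.464/8.10×10^-7 = 1.27×10^6 → turbulent
ε/D = 0.0015/464 = 3.23×10^-6
Haaland: f = 0.01119
h_f = f(L/D)V²/(2g) = 0.01119·(2460/0.464)·2.224²/(2·9.81) = 14.95 m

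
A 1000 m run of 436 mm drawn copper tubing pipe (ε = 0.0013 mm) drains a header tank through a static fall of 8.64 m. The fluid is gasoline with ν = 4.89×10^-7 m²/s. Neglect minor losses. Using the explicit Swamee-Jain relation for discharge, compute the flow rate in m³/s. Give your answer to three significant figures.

Swamee-Jain (Type II): Q = -0.965·√(gD⁵h_f/L)·ln[ε/(3.7D) + √(3.17ν²L/(gD³h_f))]
√(gD⁵h_f/L) = √(9.81·0.436⁵·8.64/1000) = 0.03654
ε/(3.7D) = 8.06×10^-7; √(3.17ν²L/(gD³h_f)) = 1.04×10^-5
Q = -0.965·0.03654·ln(1.119×10^-5) = 0.4020 m³/s
Check: V = 2.69 m/s, Re = 2.40×10^6, f = 0.01020, h_f = 8.64 m ≈ 8.64 m ✓

Q ≈ 0.402 m³/s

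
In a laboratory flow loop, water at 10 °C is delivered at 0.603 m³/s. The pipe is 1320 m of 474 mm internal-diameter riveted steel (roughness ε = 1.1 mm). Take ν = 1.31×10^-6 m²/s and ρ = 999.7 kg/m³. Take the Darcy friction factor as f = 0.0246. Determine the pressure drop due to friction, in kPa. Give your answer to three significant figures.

V = 4Q/(πD²) = 4·0.603/(π·0.474²) = 3.417 m/s
h_f = f(L/D)V²/(2g) = 0.02460·(1320/0.474)·3.417²/(2·9.81) = 40.77 m
Δp = ρg·h_f = 999.7·9.81·40.77 = 399.9 kPa

Δp ≈ 400 kPa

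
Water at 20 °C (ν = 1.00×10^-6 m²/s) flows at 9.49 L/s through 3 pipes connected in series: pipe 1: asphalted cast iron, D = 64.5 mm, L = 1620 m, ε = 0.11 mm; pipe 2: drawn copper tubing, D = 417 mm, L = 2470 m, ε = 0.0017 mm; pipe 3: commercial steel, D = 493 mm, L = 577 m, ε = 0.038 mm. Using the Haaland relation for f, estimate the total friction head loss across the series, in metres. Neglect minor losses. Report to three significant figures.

H ≈ 253 m

Pipe 1: V = 2.904 m/s, Re = 1.87×10^5, ε/D = 0.00171, f = 0.02343, h_1 = f(L/D)V²/2g = 253.0 m
Pipe 2: V = 0.06949 m/s, Re = 2.90×10^4, ε/D = 4.08×10^-6, f = 0.02352, h_2 = f(L/D)V²/2g = 0.03428 m
Pipe 3: V = 0.04971 m/s, Re = 2.45×10^4, ε/D = 7.71×10^-5, f = 0.02462, h_3 = f(L/D)V²/2g = 0.003630 m
Series → Q common, losses add: H = Σh = 253.1 m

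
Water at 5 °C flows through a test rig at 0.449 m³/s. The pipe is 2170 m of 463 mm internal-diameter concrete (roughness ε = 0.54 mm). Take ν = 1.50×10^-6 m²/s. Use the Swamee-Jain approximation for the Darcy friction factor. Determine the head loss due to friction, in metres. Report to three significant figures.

h_f ≈ 35.4 m

V = 4Q/(πD²) = 4·0.449/(π·0.463²) = 2.667 m/s
Re = VD/ν = 2.667·0.463/1.50×10^-6 = 8.23×10^5 → turbulent
ε/D = 0.54/463 = 0.00117
Swamee-Jain: f = 0.02082
h_f = f(L/D)V²/(2g) = 0.02082·(2170/0.463)·2.667²/(2·9.81) = 35.37 m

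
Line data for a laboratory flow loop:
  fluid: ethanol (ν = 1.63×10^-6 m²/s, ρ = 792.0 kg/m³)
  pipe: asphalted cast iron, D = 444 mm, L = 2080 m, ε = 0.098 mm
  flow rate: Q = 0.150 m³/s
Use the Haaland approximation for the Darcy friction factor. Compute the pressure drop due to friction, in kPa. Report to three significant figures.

Δp ≈ 28.6 kPa

V = 4Q/(πD²) = 4·0.150/(π·0.444²) = 0.9688 m/s
Re = VD/ν = 0.9688·0.444/1.63×10^-6 = 2.64×10^5 → turbulent
ε/D = 0.098/444 = 2.21×10^-4
Haaland: f = 0.01645
h_f = f(L/D)V²/(2g) = 0.01645·(2080/0.444)·0.9688²/(2·9.81) = 3.687 m
Δp = ρg·h_f = 792.0·9.81·3.687 = 28.64 kPa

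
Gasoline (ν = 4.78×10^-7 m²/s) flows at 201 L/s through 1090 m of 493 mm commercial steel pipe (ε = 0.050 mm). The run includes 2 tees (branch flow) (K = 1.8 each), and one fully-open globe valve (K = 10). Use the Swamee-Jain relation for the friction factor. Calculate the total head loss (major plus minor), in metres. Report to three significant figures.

V = 4Q/(πD²) = 1.053 m/s; V²/2g = 0.05651 m
Re = 1.09×10^6, ε/D = 1.01×10^-4 → f = 0.01344 (Swamee-Jain)
Major: h_f = f(L/D)·V²/2g = 0.01344·2211·0.05651 = 1.679 m
Minor: ΣK = 13.6; h_m = ΣK·V²/2g = 0.7685 m
Total H_L = 1.679 + 0.7685 = 2.448 m

H_L ≈ 2.45 m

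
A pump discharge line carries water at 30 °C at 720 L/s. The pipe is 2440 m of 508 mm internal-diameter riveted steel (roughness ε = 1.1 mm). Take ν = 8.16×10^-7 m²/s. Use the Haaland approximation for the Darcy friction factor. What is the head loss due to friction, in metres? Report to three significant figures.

h_f ≈ 74.3 m

V = 4Q/(πD²) = 4·0.720/(π·0.508²) = 3.552 m/s
Re = VD/ν = 3.552·0.508/8.16×10^-7 = 2.21×10^6 → turbulent
ε/D = 1.1/508 = 0.00217
Haaland: f = 0.02404
h_f = f(L/D)V²/(2g) = 0.02404·(2440/0.508)·3.552²/(2·9.81) = 74.27 m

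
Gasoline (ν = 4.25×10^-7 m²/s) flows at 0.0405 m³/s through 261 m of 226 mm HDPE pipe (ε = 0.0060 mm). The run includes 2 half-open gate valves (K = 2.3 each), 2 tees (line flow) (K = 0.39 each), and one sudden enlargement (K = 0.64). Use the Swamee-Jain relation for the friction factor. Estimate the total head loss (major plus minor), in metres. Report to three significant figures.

V = 4Q/(πD²) = 1.010 m/s; V²/2g = 0.05195 m
Re = 5.37×10^5, ε/D = 2.65×10^-5 → f = 0.01336 (Swamee-Jain)
Major: h_f = f(L/D)·V²/2g = 0.01336·1155·0.05195 = 0.8014 m
Minor: ΣK = 6.02; h_m = ΣK·V²/2g = 0.3127 m
Total H_L = 0.8014 + 0.3127 = 1.114 m

H_L ≈ 1.11 m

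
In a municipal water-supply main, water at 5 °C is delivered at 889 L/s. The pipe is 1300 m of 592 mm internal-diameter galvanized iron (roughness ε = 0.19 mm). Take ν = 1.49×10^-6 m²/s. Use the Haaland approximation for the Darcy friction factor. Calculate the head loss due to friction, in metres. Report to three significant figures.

h_f ≈ 18.3 m

V = 4Q/(πD²) = 4·0.889/(π·0.592²) = 3.230 m/s
Re = VD/ν = 3.230·0.592/1.49×10^-6 = 1.28×10^6 → turbulent
ε/D = 0.19/592 = 3.21×10^-4
Haaland: f = 0.01566
h_f = f(L/D)V²/(2g) = 0.01566·(1300/0.592)·3.230²/(2·9.81) = 18.29 m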